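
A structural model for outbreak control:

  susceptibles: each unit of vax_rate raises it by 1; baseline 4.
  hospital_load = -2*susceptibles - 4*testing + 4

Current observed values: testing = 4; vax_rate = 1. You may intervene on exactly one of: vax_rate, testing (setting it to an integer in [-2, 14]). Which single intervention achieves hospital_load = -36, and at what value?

set vax_rate = 8

Intervening on vax_rate: with other inputs at their observed values, hospital_load = -2*vax_rate - 20. Solving for -36 gives vax_rate = 8, within [-2, 14].
Intervening on testing: hospital_load = -4*testing - 6. Reaching -36 requires testing = 15/2, not an integer.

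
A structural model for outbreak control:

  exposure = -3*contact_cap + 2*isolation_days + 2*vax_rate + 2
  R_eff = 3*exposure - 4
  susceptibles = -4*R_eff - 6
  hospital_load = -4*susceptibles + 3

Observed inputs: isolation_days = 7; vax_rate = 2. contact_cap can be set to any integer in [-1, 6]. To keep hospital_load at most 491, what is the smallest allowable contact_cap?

Substituting into the exposure equation gives exposure = -3*contact_cap + 20.
R_eff becomes -9*contact_cap + 56.
Substituting into the susceptibles equation gives susceptibles = 36*contact_cap - 230.
So hospital_load = -144*contact_cap + 923.
Require -144*contact_cap + 923 ≤ 491, so contact_cap ≥ 3.
The smallest integer in [-1, 6] satisfying this is 3.

contact_cap = 3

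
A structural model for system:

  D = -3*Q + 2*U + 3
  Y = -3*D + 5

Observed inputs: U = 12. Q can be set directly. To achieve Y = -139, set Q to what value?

Q = -7

Substituting into the D equation gives D = -3*Q + 27.
Substituting into the Y equation gives Y = 9*Q - 76.
Solve 9*Q - 76 = -139: Q = (-139 + 76) / 9 = -7.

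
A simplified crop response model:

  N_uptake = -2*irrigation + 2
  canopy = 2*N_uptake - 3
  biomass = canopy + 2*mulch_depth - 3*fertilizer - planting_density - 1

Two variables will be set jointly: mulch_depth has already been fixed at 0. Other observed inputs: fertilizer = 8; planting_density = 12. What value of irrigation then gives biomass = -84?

irrigation = 12

With mulch_depth held at 0:
Substituting into the canopy equation gives canopy = -4*irrigation + 1.
Substituting into the biomass equation gives biomass = -4*irrigation - 36.
Solve -4*irrigation - 36 = -84: irrigation = (-84 + 36) / -4 = 12.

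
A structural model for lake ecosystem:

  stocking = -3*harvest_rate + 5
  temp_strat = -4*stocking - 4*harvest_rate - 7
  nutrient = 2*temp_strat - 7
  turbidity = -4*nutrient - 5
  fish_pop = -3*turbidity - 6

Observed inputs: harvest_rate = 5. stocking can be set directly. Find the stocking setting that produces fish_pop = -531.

Intervening on stocking fixes its value directly, overriding its dependence on harvest_rate.
Substituting into the temp_strat equation gives temp_strat = -4*stocking - 27.
Substituting into the nutrient equation gives nutrient = -8*stocking - 61.
So turbidity = 32*stocking + 239.
This gives fish_pop = -96*stocking - 723.
Solve -96*stocking - 723 = -531: stocking = (-531 + 723) / -96 = -2.

stocking = -2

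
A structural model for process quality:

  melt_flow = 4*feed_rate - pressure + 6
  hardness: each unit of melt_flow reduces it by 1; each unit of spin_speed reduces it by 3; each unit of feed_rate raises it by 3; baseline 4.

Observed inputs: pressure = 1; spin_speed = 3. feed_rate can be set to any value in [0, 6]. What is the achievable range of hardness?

-16 to -10

Substituting into the melt_flow equation gives melt_flow = 4*feed_rate + 5.
Substituting into the hardness equation gives hardness = -feed_rate - 10.
Linear in feed_rate, so extremes are at the endpoints: feed_rate = 0 gives hardness = -10; feed_rate = 6 gives hardness = -16.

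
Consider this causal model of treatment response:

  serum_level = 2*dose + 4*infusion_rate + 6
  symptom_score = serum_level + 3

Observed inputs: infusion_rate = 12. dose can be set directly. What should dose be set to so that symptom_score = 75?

Substituting into the serum_level equation gives serum_level = 2*dose + 54.
Substituting into the symptom_score equation gives symptom_score = 2*dose + 57.
Solve 2*dose + 57 = 75: dose = (75 - 57) / 2 = 9.

dose = 9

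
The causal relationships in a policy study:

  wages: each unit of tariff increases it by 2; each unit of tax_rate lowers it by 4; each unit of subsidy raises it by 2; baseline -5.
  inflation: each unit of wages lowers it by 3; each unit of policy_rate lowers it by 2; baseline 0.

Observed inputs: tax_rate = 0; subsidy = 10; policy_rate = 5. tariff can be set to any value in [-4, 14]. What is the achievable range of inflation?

Substituting into the wages equation gives wages = 2*tariff + 15.
Substituting into the inflation equation gives inflation = -6*tariff - 55.
Linear in tariff, so extremes are at the endpoints: tariff = -4 gives inflation = -31; tariff = 14 gives inflation = -139.

-139 to -31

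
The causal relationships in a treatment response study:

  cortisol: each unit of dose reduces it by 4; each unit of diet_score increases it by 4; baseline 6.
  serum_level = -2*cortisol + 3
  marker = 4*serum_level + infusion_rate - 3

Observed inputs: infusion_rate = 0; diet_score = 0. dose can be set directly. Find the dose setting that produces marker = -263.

dose = -7

Substituting into the cortisol equation gives cortisol = -4*dose + 6.
Substituting into the serum_level equation gives serum_level = 8*dose - 9.
Substituting into the marker equation gives marker = 32*dose - 39.
Solve 32*dose - 39 = -263: dose = (-263 + 39) / 32 = -7.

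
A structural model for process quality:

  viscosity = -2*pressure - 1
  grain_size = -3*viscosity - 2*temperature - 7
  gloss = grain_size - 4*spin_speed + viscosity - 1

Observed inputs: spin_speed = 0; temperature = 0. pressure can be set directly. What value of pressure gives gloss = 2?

pressure = 2

Substituting into the grain_size equation gives grain_size = 6*pressure - 4.
This gives gloss = 4*pressure - 6.
Solve 4*pressure - 6 = 2: pressure = (2 + 6) / 4 = 2.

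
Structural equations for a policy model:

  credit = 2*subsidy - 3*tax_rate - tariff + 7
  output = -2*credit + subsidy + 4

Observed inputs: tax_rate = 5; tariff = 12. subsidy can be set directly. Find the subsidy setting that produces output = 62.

Substituting into the credit equation gives credit = 2*subsidy - 20.
Substituting into the output equation gives output = -3*subsidy + 44.
Solve -3*subsidy + 44 = 62: subsidy = (62 - 44) / -3 = -6.

subsidy = -6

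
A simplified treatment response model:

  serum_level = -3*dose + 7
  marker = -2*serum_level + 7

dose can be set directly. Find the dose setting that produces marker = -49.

Substituting into the marker equation gives marker = 6*dose - 7.
Solve 6*dose - 7 = -49: dose = (-49 + 7) / 6 = -7.

dose = -7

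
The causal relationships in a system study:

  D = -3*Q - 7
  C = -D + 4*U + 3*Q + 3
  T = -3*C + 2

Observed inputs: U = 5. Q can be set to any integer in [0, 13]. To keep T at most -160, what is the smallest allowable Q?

Q = 4

Substituting into the C equation gives C = 6*Q + 30.
Substituting into the T equation gives T = -18*Q - 88.
Require -18*Q - 88 ≤ -160, so Q ≥ 4.
The smallest integer in [0, 13] satisfying this is 4.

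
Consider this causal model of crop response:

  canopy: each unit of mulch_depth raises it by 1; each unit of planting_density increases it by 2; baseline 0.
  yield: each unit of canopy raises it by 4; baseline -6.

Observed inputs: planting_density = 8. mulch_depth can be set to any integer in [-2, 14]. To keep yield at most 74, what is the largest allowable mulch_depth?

Substituting into the canopy equation gives canopy = mulch_depth + 16.
Substituting into the yield equation gives yield = 4*mulch_depth + 58.
Require 4*mulch_depth + 58 ≤ 74, so mulch_depth ≤ 4.
The largest integer in [-2, 14] satisfying this is 4.

mulch_depth = 4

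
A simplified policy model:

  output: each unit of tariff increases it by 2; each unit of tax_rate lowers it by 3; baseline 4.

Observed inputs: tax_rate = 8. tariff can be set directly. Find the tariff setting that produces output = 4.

tariff = 12

Substituting into the output equation gives output = 2*tariff - 20.
Solve 2*tariff - 20 = 4: tariff = (4 + 20) / 2 = 12.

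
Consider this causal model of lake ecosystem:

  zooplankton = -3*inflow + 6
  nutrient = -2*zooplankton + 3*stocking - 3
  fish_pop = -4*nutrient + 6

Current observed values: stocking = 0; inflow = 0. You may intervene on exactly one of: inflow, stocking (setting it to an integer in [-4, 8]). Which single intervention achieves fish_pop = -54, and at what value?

set inflow = 5

Intervening on inflow: with other inputs at their observed values, fish_pop = -24*inflow + 66. Solving for -54 gives inflow = 5, within [-4, 8].
Intervening on stocking: fish_pop = -12*stocking + 66. Reaching -54 requires stocking = 10, outside [-4, 8].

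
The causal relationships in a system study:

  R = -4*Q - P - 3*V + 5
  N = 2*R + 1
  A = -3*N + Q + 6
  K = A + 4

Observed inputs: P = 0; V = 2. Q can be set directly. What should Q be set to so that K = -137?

Substituting into the R equation gives R = -4*Q - 1.
This gives N = -8*Q - 1.
Substituting into the A equation gives A = 25*Q + 9.
Substituting into the K equation gives K = 25*Q + 13.
Solve 25*Q + 13 = -137: Q = (-137 - 13) / 25 = -6.

Q = -6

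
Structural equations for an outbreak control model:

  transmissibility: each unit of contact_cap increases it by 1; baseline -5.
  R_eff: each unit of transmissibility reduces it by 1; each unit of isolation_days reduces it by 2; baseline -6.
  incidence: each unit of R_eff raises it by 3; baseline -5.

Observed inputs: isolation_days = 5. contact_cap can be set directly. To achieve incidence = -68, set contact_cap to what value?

Substituting into the R_eff equation gives R_eff = -contact_cap - 11.
incidence becomes -3*contact_cap - 38.
Solve -3*contact_cap - 38 = -68: contact_cap = (-68 + 38) / -3 = 10.

contact_cap = 10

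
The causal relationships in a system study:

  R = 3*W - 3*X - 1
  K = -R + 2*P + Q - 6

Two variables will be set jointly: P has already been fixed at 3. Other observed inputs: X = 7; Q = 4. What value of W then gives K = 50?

W = -8

With P held at 3:
Substituting into the R equation gives R = 3*W - 22.
K becomes -3*W + 26.
Solve -3*W + 26 = 50: W = (50 - 26) / -3 = -8.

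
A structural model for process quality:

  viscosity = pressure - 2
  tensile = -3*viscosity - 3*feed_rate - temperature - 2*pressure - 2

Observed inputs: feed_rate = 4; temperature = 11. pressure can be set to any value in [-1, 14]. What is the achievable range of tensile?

-89 to -14

Substituting into the tensile equation gives tensile = -5*pressure - 19.
Linear in pressure, so extremes are at the endpoints: pressure = -1 gives tensile = -14; pressure = 14 gives tensile = -89.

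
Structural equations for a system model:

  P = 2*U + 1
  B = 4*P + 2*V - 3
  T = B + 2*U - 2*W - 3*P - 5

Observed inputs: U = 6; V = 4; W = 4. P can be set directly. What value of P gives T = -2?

P = -6

Intervening on P fixes its value directly, overriding its dependence on U.
Substituting into the B equation gives B = 4*P + 5.
Substituting into the T equation gives T = P + 4.
Solve P + 4 = -2: P = (-2 - 4) / 1 = -6.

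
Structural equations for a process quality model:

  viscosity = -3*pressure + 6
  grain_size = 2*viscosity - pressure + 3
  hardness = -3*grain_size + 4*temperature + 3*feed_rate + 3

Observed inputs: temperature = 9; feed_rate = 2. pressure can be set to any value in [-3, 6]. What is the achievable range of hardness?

-63 to 126

Substituting into the grain_size equation gives grain_size = -7*pressure + 15.
Substituting into the hardness equation gives hardness = 21*pressure.
Linear in pressure, so extremes are at the endpoints: pressure = -3 gives hardness = -63; pressure = 6 gives hardness = 126.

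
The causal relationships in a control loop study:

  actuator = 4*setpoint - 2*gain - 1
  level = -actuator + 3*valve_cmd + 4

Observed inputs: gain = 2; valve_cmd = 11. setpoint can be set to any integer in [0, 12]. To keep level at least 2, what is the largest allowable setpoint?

Substituting into the actuator equation gives actuator = 4*setpoint - 5.
So level = -4*setpoint + 42.
Require -4*setpoint + 42 ≥ 2, so setpoint ≤ 10.
The largest integer in [0, 12] satisfying this is 10.

setpoint = 10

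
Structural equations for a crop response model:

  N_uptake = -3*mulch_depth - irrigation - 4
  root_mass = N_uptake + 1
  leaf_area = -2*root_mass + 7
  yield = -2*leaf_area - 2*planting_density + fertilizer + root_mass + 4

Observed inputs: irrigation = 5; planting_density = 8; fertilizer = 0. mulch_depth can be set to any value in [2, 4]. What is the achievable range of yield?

-126 to -96

Substituting into the N_uptake equation gives N_uptake = -3*mulch_depth - 9.
Substituting into the root_mass equation gives root_mass = -3*mulch_depth - 8.
Substituting into the leaf_area equation gives leaf_area = 6*mulch_depth + 23.
So yield = -15*mulch_depth - 66.
Linear in mulch_depth, so extremes are at the endpoints: mulch_depth = 2 gives yield = -96; mulch_depth = 4 gives yield = -126.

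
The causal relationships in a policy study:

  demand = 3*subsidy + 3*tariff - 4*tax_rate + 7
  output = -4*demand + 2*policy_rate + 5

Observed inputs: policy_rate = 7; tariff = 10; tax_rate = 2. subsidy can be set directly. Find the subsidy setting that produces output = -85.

Substituting into the demand equation gives demand = 3*subsidy + 29.
Substituting into the output equation gives output = -12*subsidy - 97.
Solve -12*subsidy - 97 = -85: subsidy = (-85 + 97) / -12 = -1.

subsidy = -1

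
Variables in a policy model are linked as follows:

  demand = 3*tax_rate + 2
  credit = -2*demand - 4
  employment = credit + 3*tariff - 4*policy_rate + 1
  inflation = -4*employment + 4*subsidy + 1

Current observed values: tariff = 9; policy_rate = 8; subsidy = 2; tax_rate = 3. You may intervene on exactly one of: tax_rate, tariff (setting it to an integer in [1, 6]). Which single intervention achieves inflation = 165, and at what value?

Intervening on tax_rate: inflation = 24*tax_rate + 57. Reaching 165 requires tax_rate = 9/2, not an integer.
Intervening on tariff: with other inputs at their observed values, inflation = -12*tariff + 237. Solving for 165 gives tariff = 6, within [1, 6].

set tariff = 6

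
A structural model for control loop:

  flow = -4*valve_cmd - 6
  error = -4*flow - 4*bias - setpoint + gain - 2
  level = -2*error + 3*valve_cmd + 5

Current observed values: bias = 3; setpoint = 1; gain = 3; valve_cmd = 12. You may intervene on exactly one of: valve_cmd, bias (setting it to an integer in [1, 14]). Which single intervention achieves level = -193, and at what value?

set valve_cmd = 6

Intervening on valve_cmd: with other inputs at their observed values, level = -29*valve_cmd - 19. Solving for -193 gives valve_cmd = 6, within [1, 14].
Intervening on bias: level = 8*bias - 391. Reaching -193 requires bias = 99/4, not an integer.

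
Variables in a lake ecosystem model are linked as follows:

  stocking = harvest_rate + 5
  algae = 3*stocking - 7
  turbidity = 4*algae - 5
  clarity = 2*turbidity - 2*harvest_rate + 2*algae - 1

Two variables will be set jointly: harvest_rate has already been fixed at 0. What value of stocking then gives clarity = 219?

With harvest_rate held at 0:
Intervening on stocking fixes its value directly, overriding its dependence on harvest_rate.
Substituting into the turbidity equation gives turbidity = 12*stocking - 33.
This gives clarity = 30*stocking - 81.
Solve 30*stocking - 81 = 219: stocking = (219 + 81) / 30 = 10.

stocking = 10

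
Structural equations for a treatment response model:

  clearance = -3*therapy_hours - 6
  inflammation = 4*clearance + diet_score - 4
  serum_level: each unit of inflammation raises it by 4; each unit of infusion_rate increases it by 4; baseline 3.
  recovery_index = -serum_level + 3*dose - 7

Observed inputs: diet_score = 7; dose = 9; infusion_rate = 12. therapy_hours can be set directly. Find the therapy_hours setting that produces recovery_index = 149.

Substituting into the inflammation equation gives inflammation = -12*therapy_hours - 21.
Substituting into the serum_level equation gives serum_level = -48*therapy_hours - 33.
Substituting into the recovery_index equation gives recovery_index = 48*therapy_hours + 53.
Solve 48*therapy_hours + 53 = 149: therapy_hours = (149 - 53) / 48 = 2.

therapy_hours = 2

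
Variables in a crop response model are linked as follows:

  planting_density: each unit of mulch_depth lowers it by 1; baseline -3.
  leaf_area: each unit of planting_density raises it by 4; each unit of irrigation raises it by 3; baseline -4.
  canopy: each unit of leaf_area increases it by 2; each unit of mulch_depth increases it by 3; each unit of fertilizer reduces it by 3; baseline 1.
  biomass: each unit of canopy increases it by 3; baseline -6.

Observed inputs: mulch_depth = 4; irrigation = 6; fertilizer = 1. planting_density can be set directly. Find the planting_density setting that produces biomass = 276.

planting_density = 7

Intervening on planting_density fixes its value directly, overriding its dependence on mulch_depth.
Substituting into the leaf_area equation gives leaf_area = 4*planting_density + 14.
Substituting into the canopy equation gives canopy = 8*planting_density + 38.
biomass becomes 24*planting_density + 108.
Solve 24*planting_density + 108 = 276: planting_density = (276 - 108) / 24 = 7.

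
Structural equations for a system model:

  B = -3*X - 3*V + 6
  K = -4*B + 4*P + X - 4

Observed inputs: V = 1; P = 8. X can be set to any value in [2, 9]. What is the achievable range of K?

Substituting into the B equation gives B = -3*X + 3.
Substituting into the K equation gives K = 13*X + 16.
Linear in X, so extremes are at the endpoints: X = 2 gives K = 42; X = 9 gives K = 133.

42 to 133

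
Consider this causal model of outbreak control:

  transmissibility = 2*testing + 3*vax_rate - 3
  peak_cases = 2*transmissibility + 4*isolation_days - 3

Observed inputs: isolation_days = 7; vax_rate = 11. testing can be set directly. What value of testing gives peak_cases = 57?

Substituting into the transmissibility equation gives transmissibility = 2*testing + 30.
Substituting into the peak_cases equation gives peak_cases = 4*testing + 85.
Solve 4*testing + 85 = 57: testing = (57 - 85) / 4 = -7.

testing = -7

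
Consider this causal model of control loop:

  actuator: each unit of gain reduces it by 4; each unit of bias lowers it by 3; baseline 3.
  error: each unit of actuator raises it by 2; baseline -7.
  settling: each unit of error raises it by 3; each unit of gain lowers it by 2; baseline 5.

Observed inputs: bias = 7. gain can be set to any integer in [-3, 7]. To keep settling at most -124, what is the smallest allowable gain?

Substituting into the actuator equation gives actuator = -4*gain - 18.
error becomes -8*gain - 43.
settling becomes -26*gain - 124.
Require -26*gain - 124 ≤ -124, so gain ≥ 0.
The smallest integer in [-3, 7] satisfying this is 0.

gain = 0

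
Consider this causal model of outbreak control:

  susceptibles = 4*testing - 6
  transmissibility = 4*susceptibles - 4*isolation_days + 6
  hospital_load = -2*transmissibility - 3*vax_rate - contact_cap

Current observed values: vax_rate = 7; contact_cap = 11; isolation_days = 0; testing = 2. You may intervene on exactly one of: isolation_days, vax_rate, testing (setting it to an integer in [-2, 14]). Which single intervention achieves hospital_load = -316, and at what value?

Intervening on isolation_days: hospital_load = 8*isolation_days - 60. Reaching -316 requires isolation_days = -32, outside [-2, 14].
Intervening on vax_rate: hospital_load = -3*vax_rate - 39. Reaching -316 requires vax_rate = 277/3, not an integer.
Intervening on testing: with other inputs at their observed values, hospital_load = -32*testing + 4. Solving for -316 gives testing = 10, within [-2, 14].

set testing = 10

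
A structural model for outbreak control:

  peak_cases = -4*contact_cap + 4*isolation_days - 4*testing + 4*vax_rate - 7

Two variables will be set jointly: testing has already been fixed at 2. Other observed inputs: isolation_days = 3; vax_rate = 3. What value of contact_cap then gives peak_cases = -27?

contact_cap = 9

With testing held at 2:
Substituting into the peak_cases equation gives peak_cases = -4*contact_cap + 9.
Solve -4*contact_cap + 9 = -27: contact_cap = (-27 - 9) / -4 = 9.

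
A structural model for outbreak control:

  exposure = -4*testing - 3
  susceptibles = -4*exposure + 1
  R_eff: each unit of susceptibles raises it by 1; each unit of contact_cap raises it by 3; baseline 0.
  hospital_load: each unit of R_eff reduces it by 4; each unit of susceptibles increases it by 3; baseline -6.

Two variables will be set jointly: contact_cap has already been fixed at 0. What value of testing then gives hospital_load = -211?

With contact_cap held at 0:
Substituting into the susceptibles equation gives susceptibles = 16*testing + 13.
This gives R_eff = 16*testing + 13.
hospital_load becomes -16*testing - 19.
Solve -16*testing - 19 = -211: testing = (-211 + 19) / -16 = 12.

testing = 12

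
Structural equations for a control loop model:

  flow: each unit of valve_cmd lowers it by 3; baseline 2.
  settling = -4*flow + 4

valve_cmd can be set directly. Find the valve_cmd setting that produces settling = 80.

Substituting into the settling equation gives settling = 12*valve_cmd - 4.
Solve 12*valve_cmd - 4 = 80: valve_cmd = (80 + 4) / 12 = 7.

valve_cmd = 7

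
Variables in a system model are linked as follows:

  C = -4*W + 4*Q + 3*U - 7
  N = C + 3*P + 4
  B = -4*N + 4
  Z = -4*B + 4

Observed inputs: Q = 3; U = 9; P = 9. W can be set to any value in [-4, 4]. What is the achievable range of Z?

740 to 1252

Substituting into the C equation gives C = -4*W + 32.
Substituting into the N equation gives N = -4*W + 63.
This gives B = 16*W - 248.
Substituting into the Z equation gives Z = -64*W + 996.
Linear in W, so extremes are at the endpoints: W = -4 gives Z = 1252; W = 4 gives Z = 740.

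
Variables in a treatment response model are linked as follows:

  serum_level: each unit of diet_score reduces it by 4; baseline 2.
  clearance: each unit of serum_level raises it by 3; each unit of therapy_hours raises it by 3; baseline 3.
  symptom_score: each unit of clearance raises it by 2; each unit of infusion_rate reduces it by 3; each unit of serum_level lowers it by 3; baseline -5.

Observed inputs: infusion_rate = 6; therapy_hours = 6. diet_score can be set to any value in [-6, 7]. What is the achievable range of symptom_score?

Substituting into the clearance equation gives clearance = -12*diet_score + 27.
Substituting into the symptom_score equation gives symptom_score = -12*diet_score + 25.
Linear in diet_score, so extremes are at the endpoints: diet_score = -6 gives symptom_score = 97; diet_score = 7 gives symptom_score = -59.

-59 to 97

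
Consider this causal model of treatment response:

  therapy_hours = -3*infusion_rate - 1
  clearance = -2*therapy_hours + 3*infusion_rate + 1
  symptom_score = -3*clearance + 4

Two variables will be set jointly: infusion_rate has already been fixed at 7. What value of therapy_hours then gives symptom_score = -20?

therapy_hours = 7

With infusion_rate held at 7:
Intervening on therapy_hours fixes its value directly, overriding its dependence on infusion_rate.
Substituting into the clearance equation gives clearance = -2*therapy_hours + 22.
Substituting into the symptom_score equation gives symptom_score = 6*therapy_hours - 62.
Solve 6*therapy_hours - 62 = -20: therapy_hours = (-20 + 62) / 6 = 7.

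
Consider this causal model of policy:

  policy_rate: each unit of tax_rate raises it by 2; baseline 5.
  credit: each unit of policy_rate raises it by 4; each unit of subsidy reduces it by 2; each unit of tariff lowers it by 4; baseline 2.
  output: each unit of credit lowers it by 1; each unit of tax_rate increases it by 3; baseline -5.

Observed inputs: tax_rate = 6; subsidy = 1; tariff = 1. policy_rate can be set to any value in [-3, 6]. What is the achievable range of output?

-7 to 29

Intervening on policy_rate fixes its value directly, overriding its dependence on tax_rate.
Substituting into the credit equation gives credit = 4*policy_rate - 4.
Substituting into the output equation gives output = -4*policy_rate + 17.
Linear in policy_rate, so extremes are at the endpoints: policy_rate = -3 gives output = 29; policy_rate = 6 gives output = -7.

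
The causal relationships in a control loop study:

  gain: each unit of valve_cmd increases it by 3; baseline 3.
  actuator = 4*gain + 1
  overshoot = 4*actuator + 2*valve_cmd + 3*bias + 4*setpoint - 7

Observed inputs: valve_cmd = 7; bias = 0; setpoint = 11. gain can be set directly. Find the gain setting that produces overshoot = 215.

Intervening on gain fixes its value directly, overriding its dependence on valve_cmd.
Substituting into the overshoot equation gives overshoot = 16*gain + 55.
Solve 16*gain + 55 = 215: gain = (215 - 55) / 16 = 10.

gain = 10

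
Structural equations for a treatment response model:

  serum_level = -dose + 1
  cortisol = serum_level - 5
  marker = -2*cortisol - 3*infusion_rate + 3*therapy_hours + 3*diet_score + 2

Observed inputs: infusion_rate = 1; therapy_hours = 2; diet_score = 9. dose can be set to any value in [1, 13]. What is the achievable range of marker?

Substituting into the cortisol equation gives cortisol = -dose - 4.
Substituting into the marker equation gives marker = 2*dose + 40.
Linear in dose, so extremes are at the endpoints: dose = 1 gives marker = 42; dose = 13 gives marker = 66.

42 to 66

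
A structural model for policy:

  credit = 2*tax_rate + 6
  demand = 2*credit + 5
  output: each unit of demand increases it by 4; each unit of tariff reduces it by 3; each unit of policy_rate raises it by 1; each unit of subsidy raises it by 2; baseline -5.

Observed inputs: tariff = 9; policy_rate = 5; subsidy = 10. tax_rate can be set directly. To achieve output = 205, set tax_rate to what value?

Substituting into the demand equation gives demand = 4*tax_rate + 17.
This gives output = 16*tax_rate + 61.
Solve 16*tax_rate + 61 = 205: tax_rate = (205 - 61) / 16 = 9.

tax_rate = 9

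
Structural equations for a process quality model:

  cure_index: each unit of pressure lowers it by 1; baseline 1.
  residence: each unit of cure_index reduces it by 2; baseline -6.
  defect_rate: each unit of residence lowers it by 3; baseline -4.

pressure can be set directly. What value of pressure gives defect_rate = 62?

pressure = -7

Substituting into the residence equation gives residence = 2*pressure - 8.
Substituting into the defect_rate equation gives defect_rate = -6*pressure + 20.
Solve -6*pressure + 20 = 62: pressure = (62 - 20) / -6 = -7.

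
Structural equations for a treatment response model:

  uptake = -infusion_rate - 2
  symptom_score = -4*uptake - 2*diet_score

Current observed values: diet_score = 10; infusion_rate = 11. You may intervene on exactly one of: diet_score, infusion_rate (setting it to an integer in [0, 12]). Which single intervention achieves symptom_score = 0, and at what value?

Intervening on diet_score: symptom_score = -2*diet_score + 52. Reaching 0 requires diet_score = 26, outside [0, 12].
Intervening on infusion_rate: with other inputs at their observed values, symptom_score = 4*infusion_rate - 12. Solving for 0 gives infusion_rate = 3, within [0, 12].

set infusion_rate = 3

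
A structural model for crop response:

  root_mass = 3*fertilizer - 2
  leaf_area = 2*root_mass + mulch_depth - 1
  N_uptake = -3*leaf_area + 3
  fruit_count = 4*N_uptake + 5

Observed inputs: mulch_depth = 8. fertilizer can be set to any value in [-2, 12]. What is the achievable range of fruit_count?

-883 to 125

Substituting into the leaf_area equation gives leaf_area = 6*fertilizer + 3.
So N_uptake = -18*fertilizer - 6.
Substituting into the fruit_count equation gives fruit_count = -72*fertilizer - 19.
Linear in fertilizer, so extremes are at the endpoints: fertilizer = -2 gives fruit_count = 125; fertilizer = 12 gives fruit_count = -883.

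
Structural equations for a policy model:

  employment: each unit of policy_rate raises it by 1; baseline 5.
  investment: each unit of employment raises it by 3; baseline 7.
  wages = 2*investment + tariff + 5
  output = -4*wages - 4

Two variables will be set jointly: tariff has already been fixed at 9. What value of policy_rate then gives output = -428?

policy_rate = 8

With tariff held at 9:
Substituting into the investment equation gives investment = 3*policy_rate + 22.
Substituting into the wages equation gives wages = 6*policy_rate + 58.
This gives output = -24*policy_rate - 236.
Solve -24*policy_rate - 236 = -428: policy_rate = (-428 + 236) / -24 = 8.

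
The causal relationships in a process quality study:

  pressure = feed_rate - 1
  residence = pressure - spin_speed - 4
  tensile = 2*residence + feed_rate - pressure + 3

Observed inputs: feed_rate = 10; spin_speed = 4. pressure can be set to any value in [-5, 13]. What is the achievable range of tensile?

-8 to 10

Intervening on pressure fixes its value directly, overriding its dependence on feed_rate.
Substituting into the residence equation gives residence = pressure - 8.
tensile becomes pressure - 3.
Linear in pressure, so extremes are at the endpoints: pressure = -5 gives tensile = -8; pressure = 13 gives tensile = 10.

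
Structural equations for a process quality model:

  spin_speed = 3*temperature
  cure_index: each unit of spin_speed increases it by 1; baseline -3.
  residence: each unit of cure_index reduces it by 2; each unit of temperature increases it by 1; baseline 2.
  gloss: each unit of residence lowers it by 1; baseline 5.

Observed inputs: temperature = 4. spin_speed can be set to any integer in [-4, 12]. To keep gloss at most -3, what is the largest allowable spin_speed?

Intervening on spin_speed fixes its value directly, overriding its dependence on temperature.
Substituting into the residence equation gives residence = -2*spin_speed + 12.
Substituting into the gloss equation gives gloss = 2*spin_speed - 7.
Require 2*spin_speed - 7 ≤ -3, so spin_speed ≤ 2.
The largest integer in [-4, 12] satisfying this is 2.

spin_speed = 2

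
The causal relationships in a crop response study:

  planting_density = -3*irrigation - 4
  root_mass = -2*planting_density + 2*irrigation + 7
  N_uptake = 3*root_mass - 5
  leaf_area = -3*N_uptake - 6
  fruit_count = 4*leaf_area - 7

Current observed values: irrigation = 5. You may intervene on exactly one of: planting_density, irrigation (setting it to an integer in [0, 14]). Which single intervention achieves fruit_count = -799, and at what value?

set irrigation = 1

Intervening on planting_density: fruit_count = 72*planting_density - 583. Reaching -799 requires planting_density = -3, outside [0, 14].
Intervening on irrigation: with other inputs at their observed values, fruit_count = -288*irrigation - 511. Solving for -799 gives irrigation = 1, within [0, 14].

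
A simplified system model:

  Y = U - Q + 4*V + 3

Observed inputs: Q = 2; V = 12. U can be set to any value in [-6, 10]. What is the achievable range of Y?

43 to 59

Substituting into the Y equation gives Y = U + 49.
Linear in U, so extremes are at the endpoints: U = -6 gives Y = 43; U = 10 gives Y = 59.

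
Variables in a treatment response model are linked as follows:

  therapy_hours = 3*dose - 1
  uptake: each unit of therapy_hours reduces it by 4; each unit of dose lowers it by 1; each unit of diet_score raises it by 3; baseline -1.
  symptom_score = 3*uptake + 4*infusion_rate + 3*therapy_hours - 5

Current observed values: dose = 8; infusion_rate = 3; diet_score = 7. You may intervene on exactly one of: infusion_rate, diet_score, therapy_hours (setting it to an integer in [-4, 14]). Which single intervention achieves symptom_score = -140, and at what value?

set infusion_rate = 9

Intervening on infusion_rate: with other inputs at their observed values, symptom_score = 4*infusion_rate - 176. Solving for -140 gives infusion_rate = 9, within [-4, 14].
Intervening on diet_score: symptom_score = 9*diet_score - 227. Reaching -140 requires diet_score = 29/3, not an integer.
Intervening on therapy_hours: symptom_score = -9*therapy_hours + 43. Reaching -140 requires therapy_hours = 61/3, not an integer.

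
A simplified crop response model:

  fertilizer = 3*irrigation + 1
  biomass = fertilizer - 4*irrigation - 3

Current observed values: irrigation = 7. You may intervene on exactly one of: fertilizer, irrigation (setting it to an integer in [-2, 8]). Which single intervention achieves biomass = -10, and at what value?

set irrigation = 8

Intervening on fertilizer: biomass = fertilizer - 31. Reaching -10 requires fertilizer = 21, outside [-2, 8].
Intervening on irrigation: with other inputs at their observed values, biomass = -irrigation - 2. Solving for -10 gives irrigation = 8, within [-2, 8].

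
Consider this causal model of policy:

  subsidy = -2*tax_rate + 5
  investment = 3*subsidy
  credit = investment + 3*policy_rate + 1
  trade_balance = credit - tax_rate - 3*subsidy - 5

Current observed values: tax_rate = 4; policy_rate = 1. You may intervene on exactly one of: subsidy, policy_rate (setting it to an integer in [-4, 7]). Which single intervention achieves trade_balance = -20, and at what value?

Intervening on subsidy: the paths from subsidy to trade_balance cancel (net effect zero), leaving trade_balance = -5; -20 is unreachable this way.
Intervening on policy_rate: with other inputs at their observed values, trade_balance = 3*policy_rate - 8. Solving for -20 gives policy_rate = -4, within [-4, 7].

set policy_rate = -4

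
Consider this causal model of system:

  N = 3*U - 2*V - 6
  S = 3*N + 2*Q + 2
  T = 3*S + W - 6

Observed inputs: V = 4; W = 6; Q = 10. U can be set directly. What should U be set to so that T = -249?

U = -7

Substituting into the N equation gives N = 3*U - 14.
S becomes 9*U - 20.
Substituting into the T equation gives T = 27*U - 60.
Solve 27*U - 60 = -249: U = (-249 + 60) / 27 = -7.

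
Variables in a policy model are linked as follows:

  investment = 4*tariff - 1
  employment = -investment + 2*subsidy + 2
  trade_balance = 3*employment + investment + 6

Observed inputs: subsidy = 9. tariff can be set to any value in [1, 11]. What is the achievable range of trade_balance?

-20 to 60

Substituting into the employment equation gives employment = -4*tariff + 21.
trade_balance becomes -8*tariff + 68.
Linear in tariff, so extremes are at the endpoints: tariff = 1 gives trade_balance = 60; tariff = 11 gives trade_balance = -20.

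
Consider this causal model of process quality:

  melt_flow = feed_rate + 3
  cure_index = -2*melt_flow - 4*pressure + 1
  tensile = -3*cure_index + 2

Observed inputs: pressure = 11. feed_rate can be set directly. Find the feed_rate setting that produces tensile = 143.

feed_rate = -1

Substituting into the cure_index equation gives cure_index = -2*feed_rate - 49.
This gives tensile = 6*feed_rate + 149.
Solve 6*feed_rate + 149 = 143: feed_rate = (143 - 149) / 6 = -1.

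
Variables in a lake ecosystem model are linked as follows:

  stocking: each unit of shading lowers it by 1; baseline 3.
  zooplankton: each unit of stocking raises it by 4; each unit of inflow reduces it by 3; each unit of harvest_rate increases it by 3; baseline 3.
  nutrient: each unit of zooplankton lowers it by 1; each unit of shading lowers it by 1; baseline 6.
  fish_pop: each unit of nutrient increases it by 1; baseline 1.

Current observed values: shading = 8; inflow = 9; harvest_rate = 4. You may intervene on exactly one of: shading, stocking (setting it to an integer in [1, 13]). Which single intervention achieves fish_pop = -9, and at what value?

Intervening on shading: fish_pop = 3*shading + 7. Reaching -9 requires shading = -16/3, not an integer.
Intervening on stocking: with other inputs at their observed values, fish_pop = -4*stocking + 11. Solving for -9 gives stocking = 5, within [1, 13].

set stocking = 5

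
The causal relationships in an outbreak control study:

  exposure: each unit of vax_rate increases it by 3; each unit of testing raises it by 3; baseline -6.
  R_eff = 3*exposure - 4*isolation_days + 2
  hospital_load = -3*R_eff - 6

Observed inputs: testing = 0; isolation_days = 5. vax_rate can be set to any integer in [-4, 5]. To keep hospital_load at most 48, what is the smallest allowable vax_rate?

Substituting into the exposure equation gives exposure = 3*vax_rate - 6.
Substituting into the R_eff equation gives R_eff = 9*vax_rate - 36.
Substituting into the hospital_load equation gives hospital_load = -27*vax_rate + 102.
Require -27*vax_rate + 102 ≤ 48, so vax_rate ≥ 2.
The smallest integer in [-4, 5] satisfying this is 2.

vax_rate = 2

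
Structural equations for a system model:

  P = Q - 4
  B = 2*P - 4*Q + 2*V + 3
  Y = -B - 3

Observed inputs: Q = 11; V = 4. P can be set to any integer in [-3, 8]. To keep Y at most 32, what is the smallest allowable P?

Intervening on P fixes its value directly, overriding its dependence on Q.
Substituting into the B equation gives B = 2*P - 33.
So Y = -2*P + 30.
Require -2*P + 30 ≤ 32, so P ≥ -1.
The smallest integer in [-3, 8] satisfying this is -1.

P = -1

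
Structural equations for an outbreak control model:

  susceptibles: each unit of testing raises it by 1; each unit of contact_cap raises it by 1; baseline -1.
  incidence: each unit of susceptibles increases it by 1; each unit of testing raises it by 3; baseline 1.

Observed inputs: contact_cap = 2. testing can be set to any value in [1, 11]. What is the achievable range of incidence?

Substituting into the susceptibles equation gives susceptibles = testing + 1.
incidence becomes 4*testing + 2.
Linear in testing, so extremes are at the endpoints: testing = 1 gives incidence = 6; testing = 11 gives incidence = 46.

6 to 46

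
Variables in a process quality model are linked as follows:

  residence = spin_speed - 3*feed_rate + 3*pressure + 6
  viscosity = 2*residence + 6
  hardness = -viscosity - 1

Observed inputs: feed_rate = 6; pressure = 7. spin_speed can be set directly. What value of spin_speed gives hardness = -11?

spin_speed = -7

Substituting into the residence equation gives residence = spin_speed + 9.
Substituting into the viscosity equation gives viscosity = 2*spin_speed + 24.
This gives hardness = -2*spin_speed - 25.
Solve -2*spin_speed - 25 = -11: spin_speed = (-11 + 25) / -2 = -7.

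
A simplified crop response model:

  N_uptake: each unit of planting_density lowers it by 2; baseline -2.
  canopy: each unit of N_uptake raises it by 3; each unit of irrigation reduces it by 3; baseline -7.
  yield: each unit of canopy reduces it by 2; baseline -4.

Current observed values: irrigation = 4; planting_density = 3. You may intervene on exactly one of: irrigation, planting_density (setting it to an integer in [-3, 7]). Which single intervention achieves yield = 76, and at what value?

set irrigation = 3

Intervening on irrigation: with other inputs at their observed values, yield = 6*irrigation + 58. Solving for 76 gives irrigation = 3, within [-3, 7].
Intervening on planting_density: yield = 12*planting_density + 46. Reaching 76 requires planting_density = 5/2, not an integer.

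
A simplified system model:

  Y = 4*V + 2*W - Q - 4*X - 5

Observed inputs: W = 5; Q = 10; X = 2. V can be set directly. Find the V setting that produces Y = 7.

Substituting into the Y equation gives Y = 4*V - 13.
Solve 4*V - 13 = 7: V = (7 + 13) / 4 = 5.

V = 5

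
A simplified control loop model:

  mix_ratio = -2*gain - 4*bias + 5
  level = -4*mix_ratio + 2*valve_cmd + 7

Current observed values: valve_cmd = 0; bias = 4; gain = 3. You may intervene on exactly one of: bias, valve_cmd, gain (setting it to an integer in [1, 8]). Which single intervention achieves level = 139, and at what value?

set bias = 8

Intervening on bias: with other inputs at their observed values, level = 16*bias + 11. Solving for 139 gives bias = 8, within [1, 8].
Intervening on valve_cmd: level = 2*valve_cmd + 75. Reaching 139 requires valve_cmd = 32, outside [1, 8].
Intervening on gain: level = 8*gain + 51. Reaching 139 requires gain = 11, outside [1, 8].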